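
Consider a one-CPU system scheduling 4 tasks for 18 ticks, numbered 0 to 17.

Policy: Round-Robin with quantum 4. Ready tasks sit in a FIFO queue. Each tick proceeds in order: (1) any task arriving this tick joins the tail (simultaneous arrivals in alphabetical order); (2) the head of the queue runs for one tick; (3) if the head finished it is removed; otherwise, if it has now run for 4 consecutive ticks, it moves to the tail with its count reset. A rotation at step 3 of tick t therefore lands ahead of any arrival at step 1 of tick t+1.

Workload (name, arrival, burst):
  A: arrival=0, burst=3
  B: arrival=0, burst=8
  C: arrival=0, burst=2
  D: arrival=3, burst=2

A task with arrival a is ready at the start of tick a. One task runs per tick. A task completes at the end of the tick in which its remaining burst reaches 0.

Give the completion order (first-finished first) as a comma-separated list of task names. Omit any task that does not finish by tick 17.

t=0: queue=[A,B,C] q_used=0 → run A
t=1: queue=[A,B,C] q_used=1 → run A
t=2: queue=[A,B,C] q_used=2 → run A
t=3: queue=[B,C,D] q_used=0 → run B
t=4: queue=[B,C,D] q_used=1 → run B
t=5: queue=[B,C,D] q_used=2 → run B
t=6: queue=[B,C,D] q_used=3 → run B
t=7: queue=[C,D,B] q_used=0 → run C
t=8: queue=[C,D,B] q_used=1 → run C
t=9: queue=[D,B] q_used=0 → run D
t=10: queue=[D,B] q_used=1 → run D
t=11: queue=[B] q_used=0 → run B
t=12: queue=[B] q_used=1 → run B
t=13: queue=[B] q_used=2 → run B
t=14: queue=[B] q_used=3 → run B
t=15: (idle)
t=16: (idle)
t=17: (idle)

completion order = A, C, D, B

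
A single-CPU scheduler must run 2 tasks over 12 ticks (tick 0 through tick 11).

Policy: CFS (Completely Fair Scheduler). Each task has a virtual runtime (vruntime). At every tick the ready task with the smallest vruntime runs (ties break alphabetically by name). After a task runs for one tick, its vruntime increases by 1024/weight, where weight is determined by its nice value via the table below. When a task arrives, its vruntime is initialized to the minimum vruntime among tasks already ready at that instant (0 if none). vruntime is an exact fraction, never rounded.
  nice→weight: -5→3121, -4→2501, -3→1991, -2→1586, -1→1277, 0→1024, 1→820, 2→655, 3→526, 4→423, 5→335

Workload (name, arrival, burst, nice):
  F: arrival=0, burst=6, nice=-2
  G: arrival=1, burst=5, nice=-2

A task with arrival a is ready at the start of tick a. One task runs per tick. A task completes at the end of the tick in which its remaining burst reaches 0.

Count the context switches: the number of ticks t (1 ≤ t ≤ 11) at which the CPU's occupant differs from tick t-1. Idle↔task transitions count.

context switches = 10

t=0: vr[F=0] → run F
t=1: vr[F=512/793 G=512/793] → run F
t=2: vr[F=1024/793 G=512/793] → run G
t=3: vr[F=1024/793 G=1024/793] → run F
t=4: vr[F=1536/793 G=1024/793] → run G
t=5: vr[F=1536/793 G=1536/793] → run F
t=6: vr[F=2048/793 G=1536/793] → run G
t=7: vr[F=2048/793 G=2048/793] → run F
t=8: vr[F=2560/793 G=2048/793] → run G
t=9: vr[F=2560/793 G=2560/793] → run F
t=10: vr[G=2560/793] → run G
t=11: (idle)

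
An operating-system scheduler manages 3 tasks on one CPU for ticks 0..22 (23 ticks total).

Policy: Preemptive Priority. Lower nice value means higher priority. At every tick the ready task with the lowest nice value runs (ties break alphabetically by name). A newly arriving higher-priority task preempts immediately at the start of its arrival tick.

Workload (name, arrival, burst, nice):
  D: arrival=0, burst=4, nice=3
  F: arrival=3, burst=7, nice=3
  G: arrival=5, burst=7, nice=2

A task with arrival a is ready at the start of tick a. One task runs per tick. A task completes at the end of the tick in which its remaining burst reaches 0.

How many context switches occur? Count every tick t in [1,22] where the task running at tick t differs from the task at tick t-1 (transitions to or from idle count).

context switches = 4

t=0: ready={D} → run D
t=1: ready={D} → run D
t=2: ready={D} → run D
t=3: ready={D,F} → run D
t=4: ready={F} → run F
t=5: ready={F,G} → run G
t=6: ready={F,G} → run G
t=7: ready={F,G} → run G
t=8: ready={F,G} → run G
t=9: ready={F,G} → run G
t=10: ready={F,G} → run G
t=11: ready={F,G} → run G
t=12: ready={F} → run F
t=13: ready={F} → run F
t=14: ready={F} → run F
t=15: ready={F} → run F
t=16: ready={F} → run F
t=17: ready={F} → run F
t=18: (idle)
t=19: (idle)
t=20: (idle)
t=21: (idle)
t=22: (idle)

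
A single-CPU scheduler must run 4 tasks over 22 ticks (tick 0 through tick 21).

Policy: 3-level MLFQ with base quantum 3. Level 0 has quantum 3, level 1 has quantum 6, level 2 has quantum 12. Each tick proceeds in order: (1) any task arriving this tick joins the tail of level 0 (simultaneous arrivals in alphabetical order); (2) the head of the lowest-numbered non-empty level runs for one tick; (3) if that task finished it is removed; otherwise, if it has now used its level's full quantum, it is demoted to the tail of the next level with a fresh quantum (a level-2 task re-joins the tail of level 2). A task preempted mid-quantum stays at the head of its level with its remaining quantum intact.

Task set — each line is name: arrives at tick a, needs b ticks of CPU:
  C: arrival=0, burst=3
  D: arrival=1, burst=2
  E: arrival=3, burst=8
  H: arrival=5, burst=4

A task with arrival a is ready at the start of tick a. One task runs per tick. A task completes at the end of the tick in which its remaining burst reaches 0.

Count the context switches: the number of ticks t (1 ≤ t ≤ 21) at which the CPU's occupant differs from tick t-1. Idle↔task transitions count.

t=0: L0/L1/L2 = C/-/- → run C
t=1: L0/L1/L2 = CD/-/- → run C
t=2: L0/L1/L2 = CD/-/- → run C
t=3: L0/L1/L2 = DE/-/- → run D
t=4: L0/L1/L2 = DE/-/- → run D
t=5: L0/L1/L2 = EH/-/- → run E
t=6: L0/L1/L2 = EH/-/- → run E
t=7: L0/L1/L2 = EH/-/- → run E
t=8: L0/L1/L2 = H/E/- → run H
t=9: L0/L1/L2 = H/E/- → run H
t=10: L0/L1/L2 = H/E/- → run H
t=11: L0/L1/L2 = -/EH/- → run E
t=12: L0/L1/L2 = -/EH/- → run E
t=13: L0/L1/L2 = -/EH/- → run E
t=14: L0/L1/L2 = -/EH/- → run E
t=15: L0/L1/L2 = -/EH/- → run E
t=16: L0/L1/L2 = -/H/- → run H
t=17: (idle)
t=18: (idle)
t=19: (idle)
t=20: (idle)
t=21: (idle)

context switches = 6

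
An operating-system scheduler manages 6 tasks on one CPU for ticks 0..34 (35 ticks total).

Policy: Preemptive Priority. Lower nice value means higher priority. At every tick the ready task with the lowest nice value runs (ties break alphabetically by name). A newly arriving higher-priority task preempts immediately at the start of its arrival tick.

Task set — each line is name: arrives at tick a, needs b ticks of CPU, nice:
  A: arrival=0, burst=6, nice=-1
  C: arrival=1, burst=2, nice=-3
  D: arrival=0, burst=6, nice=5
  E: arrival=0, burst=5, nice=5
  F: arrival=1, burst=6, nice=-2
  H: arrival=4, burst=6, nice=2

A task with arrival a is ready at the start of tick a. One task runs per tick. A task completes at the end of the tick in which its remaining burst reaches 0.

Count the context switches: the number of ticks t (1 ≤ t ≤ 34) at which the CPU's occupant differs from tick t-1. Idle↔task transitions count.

context switches = 7

t=0: ready={A,D,E} → run A
t=1: ready={A,C,D,E,F} → run C
t=2: ready={A,C,D,E,F} → run C
t=3: ready={A,D,E,F} → run F
t=4: ready={A,D,E,F,H} → run F
t=5: ready={A,D,E,F,H} → run F
t=6: ready={A,D,E,F,H} → run F
t=7: ready={A,D,E,F,H} → run F
t=8: ready={A,D,E,F,H} → run F
t=9: ready={A,D,E,H} → run A
t=10: ready={A,D,E,H} → run A
t=11: ready={A,D,E,H} → run A
t=12: ready={A,D,E,H} → run A
t=13: ready={A,D,E,H} → run A
t=14: ready={D,E,H} → run H
t=15: ready={D,E,H} → run H
t=16: ready={D,E,H} → run H
t=17: ready={D,E,H} → run H
t=18: ready={D,E,H} → run H
t=19: ready={D,E,H} → run H
t=20: ready={D,E} → run D
t=21: ready={D,E} → run D
t=22: ready={D,E} → run D
t=23: ready={D,E} → run D
t=24: ready={D,E} → run D
t=25: ready={D,E} → run D
t=26: ready={E} → run E
t=27: ready={E} → run E
t=28: ready={E} → run E
t=29: ready={E} → run E
t=30: ready={E} → run E
t=31: (idle)
t=32: (idle)
t=33: (idle)
t=34: (idle)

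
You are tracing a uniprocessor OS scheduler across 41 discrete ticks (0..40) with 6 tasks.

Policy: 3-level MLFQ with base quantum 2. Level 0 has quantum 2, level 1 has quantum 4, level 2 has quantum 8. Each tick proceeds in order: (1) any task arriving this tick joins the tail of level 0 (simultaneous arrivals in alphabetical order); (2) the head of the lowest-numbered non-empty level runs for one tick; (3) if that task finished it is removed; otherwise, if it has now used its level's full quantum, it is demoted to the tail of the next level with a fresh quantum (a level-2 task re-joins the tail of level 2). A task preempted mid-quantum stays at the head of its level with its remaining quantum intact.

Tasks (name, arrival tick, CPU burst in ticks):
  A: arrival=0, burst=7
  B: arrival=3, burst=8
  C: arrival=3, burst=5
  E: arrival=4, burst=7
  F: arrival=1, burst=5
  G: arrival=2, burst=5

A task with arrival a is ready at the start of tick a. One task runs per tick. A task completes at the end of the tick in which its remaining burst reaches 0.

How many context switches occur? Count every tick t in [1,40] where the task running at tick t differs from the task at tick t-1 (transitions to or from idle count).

context switches = 15

t=0: L0/L1/L2 = A/-/- → run A
t=1: L0/L1/L2 = AF/-/- → run A
t=2: L0/L1/L2 = FG/A/- → run F
t=3: L0/L1/L2 = FGBC/A/- → run F
t=4: L0/L1/L2 = GBCE/AF/- → run G
t=5: L0/L1/L2 = GBCE/AF/- → run G
t=6: L0/L1/L2 = BCE/AFG/- → run B
t=7: L0/L1/L2 = BCE/AFG/- → run B
t=8: L0/L1/L2 = CE/AFGB/- → run C
t=9: L0/L1/L2 = CE/AFGB/- → run C
t=10: L0/L1/L2 = E/AFGBC/- → run E
t=11: L0/L1/L2 = E/AFGBC/- → run E
t=12: L0/L1/L2 = -/AFGBCE/- → run A
t=13: L0/L1/L2 = -/AFGBCE/- → run A
t=14: L0/L1/L2 = -/AFGBCE/- → run A
t=15: L0/L1/L2 = -/AFGBCE/- → run A
t=16: L0/L1/L2 = -/FGBCE/A → run F
t=17: L0/L1/L2 = -/FGBCE/A → run F
t=18: L0/L1/L2 = -/FGBCE/A → run F
t=19: L0/L1/L2 = -/GBCE/A → run G
t=20: L0/L1/L2 = -/GBCE/A → run G
t=21: L0/L1/L2 = -/GBCE/A → run G
t=22: L0/L1/L2 = -/BCE/A → run B
t=23: L0/L1/L2 = -/BCE/A → run B
t=24: L0/L1/L2 = -/BCE/A → run B
t=25: L0/L1/L2 = -/BCE/A → run B
t=26: L0/L1/L2 = -/CE/AB → run C
t=27: L0/L1/L2 = -/CE/AB → run C
t=28: L0/L1/L2 = -/CE/AB → run C
t=29: L0/L1/L2 = -/E/AB → run E
t=30: L0/L1/L2 = -/E/AB → run E
t=31: L0/L1/L2 = -/E/AB → run E
t=32: L0/L1/L2 = -/E/AB → run E
t=33: L0/L1/L2 = -/-/ABE → run A
t=34: L0/L1/L2 = -/-/BE → run B
t=35: L0/L1/L2 = -/-/BE → run B
t=36: L0/L1/L2 = -/-/E → run E
t=37: (idle)
t=38: (idle)
t=39: (idle)
t=40: (idle)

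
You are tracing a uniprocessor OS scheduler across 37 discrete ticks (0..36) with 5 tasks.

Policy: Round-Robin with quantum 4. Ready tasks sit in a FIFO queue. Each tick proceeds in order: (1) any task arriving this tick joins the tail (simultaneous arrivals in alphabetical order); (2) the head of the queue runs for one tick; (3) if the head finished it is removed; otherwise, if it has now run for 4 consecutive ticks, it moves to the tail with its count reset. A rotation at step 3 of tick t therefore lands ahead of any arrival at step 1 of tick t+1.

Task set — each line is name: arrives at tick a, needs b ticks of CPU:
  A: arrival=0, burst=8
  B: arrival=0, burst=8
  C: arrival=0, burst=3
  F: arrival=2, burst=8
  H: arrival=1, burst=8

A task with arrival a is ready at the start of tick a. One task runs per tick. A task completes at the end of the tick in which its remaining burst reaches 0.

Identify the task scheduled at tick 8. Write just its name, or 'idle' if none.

t=0: queue=[A,B,C] q_used=0 → run A
t=1: queue=[A,B,C,H] q_used=1 → run A
t=2: queue=[A,B,C,H,F] q_used=2 → run A
t=3: queue=[A,B,C,H,F] q_used=3 → run A
t=4: queue=[B,C,H,F,A] q_used=0 → run B
t=5: queue=[B,C,H,F,A] q_used=1 → run B
t=6: queue=[B,C,H,F,A] q_used=2 → run B
t=7: queue=[B,C,H,F,A] q_used=3 → run B
t=8: queue=[C,H,F,A,B] q_used=0 → run C
t=9: queue=[C,H,F,A,B] q_used=1 → run C
t=10: queue=[C,H,F,A,B] q_used=2 → run C
t=11: queue=[H,F,A,B] q_used=0 → run H
t=12: queue=[H,F,A,B] q_used=1 → run H
t=13: queue=[H,F,A,B] q_used=2 → run H
t=14: queue=[H,F,A,B] q_used=3 → run H
t=15: queue=[F,A,B,H] q_used=0 → run F
t=16: queue=[F,A,B,H] q_used=1 → run F
t=17: queue=[F,A,B,H] q_used=2 → run F
t=18: queue=[F,A,B,H] q_used=3 → run F
t=19: queue=[A,B,H,F] q_used=0 → run A
t=20: queue=[A,B,H,F] q_used=1 → run A
t=21: queue=[A,B,H,F] q_used=2 → run A
t=22: queue=[A,B,H,F] q_used=3 → run A
t=23: queue=[B,H,F] q_used=0 → run B
t=24: queue=[B,H,F] q_used=1 → run B
t=25: queue=[B,H,F] q_used=2 → run B
t=26: queue=[B,H,F] q_used=3 → run B
t=27: queue=[H,F] q_used=0 → run H
t=28: queue=[H,F] q_used=1 → run H
t=29: queue=[H,F] q_used=2 → run H
t=30: queue=[H,F] q_used=3 → run H
t=31: queue=[F] q_used=0 → run F
t=32: queue=[F] q_used=1 → run F
t=33: queue=[F] q_used=2 → run F
t=34: queue=[F] q_used=3 → run F
t=35: (idle)
t=36: (idle)

running at tick 8 = C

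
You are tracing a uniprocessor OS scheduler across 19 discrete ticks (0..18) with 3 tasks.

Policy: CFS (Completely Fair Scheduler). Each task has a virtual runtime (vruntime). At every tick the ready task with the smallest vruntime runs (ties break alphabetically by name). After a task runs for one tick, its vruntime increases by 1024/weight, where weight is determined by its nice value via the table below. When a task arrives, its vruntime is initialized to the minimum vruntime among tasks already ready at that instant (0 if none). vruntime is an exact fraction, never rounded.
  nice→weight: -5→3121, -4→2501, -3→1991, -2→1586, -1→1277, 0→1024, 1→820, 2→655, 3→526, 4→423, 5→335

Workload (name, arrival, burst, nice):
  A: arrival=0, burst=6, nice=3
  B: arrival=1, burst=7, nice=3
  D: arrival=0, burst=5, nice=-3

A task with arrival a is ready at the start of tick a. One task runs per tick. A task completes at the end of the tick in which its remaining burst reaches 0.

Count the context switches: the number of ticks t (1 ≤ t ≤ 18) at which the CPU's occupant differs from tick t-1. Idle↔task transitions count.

context switches = 14

t=0: vr[A=0 D=0] → run A
t=1: vr[A=512/263 B=0 D=0] → run B
t=2: vr[A=512/263 B=512/263 D=0] → run D
t=3: vr[A=512/263 B=512/263 D=1024/1991] → run D
t=4: vr[A=512/263 B=512/263 D=2048/1991] → run D
t=5: vr[A=512/263 B=512/263 D=3072/1991] → run D
t=6: vr[A=512/263 B=512/263 D=4096/1991] → run A
t=7: vr[A=1024/263 B=512/263 D=4096/1991] → run B
t=8: vr[A=1024/263 B=1024/263 D=4096/1991] → run D
t=9: vr[A=1024/263 B=1024/263] → run A
t=10: vr[A=1536/263 B=1024/263] → run B
t=11: vr[A=1536/263 B=1536/263] → run A
t=12: vr[A=2048/263 B=1536/263] → run B
t=13: vr[A=2048/263 B=2048/263] → run A
t=14: vr[A=2560/263 B=2048/263] → run B
t=15: vr[A=2560/263 B=2560/263] → run A
t=16: vr[B=2560/263] → run B
t=17: vr[B=3072/263] → run B
t=18: (idle)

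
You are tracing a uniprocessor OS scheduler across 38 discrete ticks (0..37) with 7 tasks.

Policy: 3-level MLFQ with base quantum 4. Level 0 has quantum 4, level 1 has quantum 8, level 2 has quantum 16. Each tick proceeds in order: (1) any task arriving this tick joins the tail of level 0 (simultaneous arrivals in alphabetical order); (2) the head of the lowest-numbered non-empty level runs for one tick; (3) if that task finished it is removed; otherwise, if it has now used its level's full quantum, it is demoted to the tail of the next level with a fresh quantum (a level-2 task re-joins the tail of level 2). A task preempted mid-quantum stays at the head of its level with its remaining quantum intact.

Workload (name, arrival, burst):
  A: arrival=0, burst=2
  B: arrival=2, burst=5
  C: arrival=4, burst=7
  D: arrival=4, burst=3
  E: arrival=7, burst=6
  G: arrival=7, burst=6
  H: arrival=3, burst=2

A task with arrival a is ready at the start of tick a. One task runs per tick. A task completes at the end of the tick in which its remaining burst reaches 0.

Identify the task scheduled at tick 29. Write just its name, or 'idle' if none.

running at tick 29 = G

t=0: L0/L1/L2 = A/-/- → run A
t=1: L0/L1/L2 = A/-/- → run A
t=2: L0/L1/L2 = B/-/- → run B
t=3: L0/L1/L2 = BH/-/- → run B
t=4: L0/L1/L2 = BHCD/-/- → run B
t=5: L0/L1/L2 = BHCD/-/- → run B
t=6: L0/L1/L2 = HCD/B/- → run H
t=7: L0/L1/L2 = HCDEG/B/- → run H
t=8: L0/L1/L2 = CDEG/B/- → run C
t=9: L0/L1/L2 = CDEG/B/- → run C
t=10: L0/L1/L2 = CDEG/B/- → run C
t=11: L0/L1/L2 = CDEG/B/- → run C
t=12: L0/L1/L2 = DEG/BC/- → run D
t=13: L0/L1/L2 = DEG/BC/- → run D
t=14: L0/L1/L2 = DEG/BC/- → run D
t=15: L0/L1/L2 = EG/BC/- → run E
t=16: L0/L1/L2 = EG/BC/- → run E
t=17: L0/L1/L2 = EG/BC/- → run E
t=18: L0/L1/L2 = EG/BC/- → run E
t=19: L0/L1/L2 = G/BCE/- → run G
t=20: L0/L1/L2 = G/BCE/- → run G
t=21: L0/L1/L2 = G/BCE/- → run G
t=22: L0/L1/L2 = G/BCE/- → run G
t=23: L0/L1/L2 = -/BCEG/- → run B
t=24: L0/L1/L2 = -/CEG/- → run C
t=25: L0/L1/L2 = -/CEG/- → run C
t=26: L0/L1/L2 = -/CEG/- → run C
t=27: L0/L1/L2 = -/EG/- → run E
t=28: L0/L1/L2 = -/EG/- → run E
t=29: L0/L1/L2 = -/G/- → run G
t=30: L0/L1/L2 = -/G/- → run G
t=31: (idle)
t=32: (idle)
t=33: (idle)
t=34: (idle)
t=35: (idle)
t=36: (idle)
t=37: (idle)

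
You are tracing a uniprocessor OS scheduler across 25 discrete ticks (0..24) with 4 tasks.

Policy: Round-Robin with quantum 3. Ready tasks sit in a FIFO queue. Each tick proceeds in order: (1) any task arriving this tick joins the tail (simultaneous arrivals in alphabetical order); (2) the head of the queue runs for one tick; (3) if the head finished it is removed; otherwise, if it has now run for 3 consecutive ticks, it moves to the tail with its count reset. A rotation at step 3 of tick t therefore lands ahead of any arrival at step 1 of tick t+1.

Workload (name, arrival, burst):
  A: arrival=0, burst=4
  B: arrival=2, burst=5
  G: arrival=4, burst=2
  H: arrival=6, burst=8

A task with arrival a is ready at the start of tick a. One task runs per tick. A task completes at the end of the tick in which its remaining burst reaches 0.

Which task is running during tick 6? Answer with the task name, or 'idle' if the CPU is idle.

running at tick 6 = A

t=0: queue=[A] q_used=0 → run A
t=1: queue=[A] q_used=1 → run A
t=2: queue=[A,B] q_used=2 → run A
t=3: queue=[B,A] q_used=0 → run B
t=4: queue=[B,A,G] q_used=1 → run B
t=5: queue=[B,A,G] q_used=2 → run B
t=6: queue=[A,G,B,H] q_used=0 → run A
t=7: queue=[G,B,H] q_used=0 → run G
t=8: queue=[G,B,H] q_used=1 → run G
t=9: queue=[B,H] q_used=0 → run B
t=10: queue=[B,H] q_used=1 → run B
t=11: queue=[H] q_used=0 → run H
t=12: queue=[H] q_used=1 → run H
t=13: queue=[H] q_used=2 → run H
t=14: queue=[H] q_used=0 → run H
t=15: queue=[H] q_used=1 → run H
t=16: queue=[H] q_used=2 → run H
t=17: queue=[H] q_used=0 → run H
t=18: queue=[H] q_used=1 → run H
t=19: (idle)
t=20: (idle)
t=21: (idle)
t=22: (idle)
t=23: (idle)
t=24: (idle)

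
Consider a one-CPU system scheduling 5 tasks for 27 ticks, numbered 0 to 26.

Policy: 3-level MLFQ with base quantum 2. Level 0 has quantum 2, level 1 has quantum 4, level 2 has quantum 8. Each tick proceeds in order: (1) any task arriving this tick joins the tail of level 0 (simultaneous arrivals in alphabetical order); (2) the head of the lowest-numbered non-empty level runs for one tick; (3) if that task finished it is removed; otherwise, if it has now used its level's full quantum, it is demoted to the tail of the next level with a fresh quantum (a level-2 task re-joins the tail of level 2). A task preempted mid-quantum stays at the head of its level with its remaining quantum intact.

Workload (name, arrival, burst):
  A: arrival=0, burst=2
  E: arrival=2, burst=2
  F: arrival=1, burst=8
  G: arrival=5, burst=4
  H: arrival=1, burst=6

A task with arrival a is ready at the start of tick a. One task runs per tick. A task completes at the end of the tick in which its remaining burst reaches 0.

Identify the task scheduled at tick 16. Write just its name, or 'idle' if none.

running at tick 16 = H

t=0: L0/L1/L2 = A/-/- → run A
t=1: L0/L1/L2 = AFH/-/- → run A
t=2: L0/L1/L2 = FHE/-/- → run F
t=3: L0/L1/L2 = FHE/-/- → run F
t=4: L0/L1/L2 = HE/F/- → run H
t=5: L0/L1/L2 = HEG/F/- → run H
t=6: L0/L1/L2 = EG/FH/- → run E
t=7: L0/L1/L2 = EG/FH/- → run E
t=8: L0/L1/L2 = G/FH/- → run G
t=9: L0/L1/L2 = G/FH/- → run G
t=10: L0/L1/L2 = -/FHG/- → run F
t=11: L0/L1/L2 = -/FHG/- → run F
t=12: L0/L1/L2 = -/FHG/- → run F
t=13: L0/L1/L2 = -/FHG/- → run F
t=14: L0/L1/L2 = -/HG/F → run H
t=15: L0/L1/L2 = -/HG/F → run H
t=16: L0/L1/L2 = -/HG/F → run H
t=17: L0/L1/L2 = -/HG/F → run H
t=18: L0/L1/L2 = -/G/F → run G
t=19: L0/L1/L2 = -/G/F → run G
t=20: L0/L1/L2 = -/-/F → run F
t=21: L0/L1/L2 = -/-/F → run F
t=22: (idle)
t=23: (idle)
t=24: (idle)
t=25: (idle)
t=26: (idle)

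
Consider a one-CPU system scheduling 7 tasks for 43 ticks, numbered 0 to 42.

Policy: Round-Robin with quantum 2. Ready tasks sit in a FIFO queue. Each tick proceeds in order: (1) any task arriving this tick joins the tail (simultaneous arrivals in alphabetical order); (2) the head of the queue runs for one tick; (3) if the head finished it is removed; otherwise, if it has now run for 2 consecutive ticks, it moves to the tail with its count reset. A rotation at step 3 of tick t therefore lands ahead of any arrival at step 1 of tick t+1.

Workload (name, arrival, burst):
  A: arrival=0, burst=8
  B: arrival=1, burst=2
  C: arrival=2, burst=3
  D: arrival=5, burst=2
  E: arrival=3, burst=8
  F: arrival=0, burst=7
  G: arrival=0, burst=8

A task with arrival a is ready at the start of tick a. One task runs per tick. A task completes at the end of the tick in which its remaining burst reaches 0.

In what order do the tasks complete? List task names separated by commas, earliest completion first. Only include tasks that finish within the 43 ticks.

completion order = B, D, C, A, F, G, E

t=0: queue=[A,F,G] q_used=0 → run A
t=1: queue=[A,F,G,B] q_used=1 → run A
t=2: queue=[F,G,B,A,C] q_used=0 → run F
t=3: queue=[F,G,B,A,C,E] q_used=1 → run F
t=4: queue=[G,B,A,C,E,F] q_used=0 → run G
t=5: queue=[G,B,A,C,E,F,D] q_used=1 → run G
t=6: queue=[B,A,C,E,F,D,G] q_used=0 → run B
t=7: queue=[B,A,C,E,F,D,G] q_used=1 → run B
t=8: queue=[A,C,E,F,D,G] q_used=0 → run A
t=9: queue=[A,C,E,F,D,G] q_used=1 → run A
t=10: queue=[C,E,F,D,G,A] q_used=0 → run C
t=11: queue=[C,E,F,D,G,A] q_used=1 → run C
t=12: queue=[E,F,D,G,A,C] q_used=0 → run E
t=13: queue=[E,F,D,G,A,C] q_used=1 → run E
t=14: queue=[F,D,G,A,C,E] q_used=0 → run F
t=15: queue=[F,D,G,A,C,E] q_used=1 → run F
t=16: queue=[D,G,A,C,E,F] q_used=0 → run D
t=17: queue=[D,G,A,C,E,F] q_used=1 → run D
t=18: queue=[G,A,C,E,F] q_used=0 → run G
t=19: queue=[G,A,C,E,F] q_used=1 → run G
t=20: queue=[A,C,E,F,G] q_used=0 → run A
t=21: queue=[A,C,E,F,G] q_used=1 → run A
t=22: queue=[C,E,F,G,A] q_used=0 → run C
t=23: queue=[E,F,G,A] q_used=0 → run E
t=24: queue=[E,F,G,A] q_used=1 → run E
t=25: queue=[F,G,A,E] q_used=0 → run F
t=26: queue=[F,G,A,E] q_used=1 → run F
t=27: queue=[G,A,E,F] q_used=0 → run G
t=28: queue=[G,A,E,F] q_used=1 → run G
t=29: queue=[A,E,F,G] q_used=0 → run A
t=30: queue=[A,E,F,G] q_used=1 → run A
t=31: queue=[E,F,G] q_used=0 → run E
t=32: queue=[E,F,G] q_used=1 → run E
t=33: queue=[F,G,E] q_used=0 → run F
t=34: queue=[G,E] q_used=0 → run G
t=35: queue=[G,E] q_used=1 → run G
t=36: queue=[E] q_used=0 → run E
t=37: queue=[E] q_used=1 → run E
t=38: (idle)
t=39: (idle)
t=40: (idle)
t=41: (idle)
t=42: (idle)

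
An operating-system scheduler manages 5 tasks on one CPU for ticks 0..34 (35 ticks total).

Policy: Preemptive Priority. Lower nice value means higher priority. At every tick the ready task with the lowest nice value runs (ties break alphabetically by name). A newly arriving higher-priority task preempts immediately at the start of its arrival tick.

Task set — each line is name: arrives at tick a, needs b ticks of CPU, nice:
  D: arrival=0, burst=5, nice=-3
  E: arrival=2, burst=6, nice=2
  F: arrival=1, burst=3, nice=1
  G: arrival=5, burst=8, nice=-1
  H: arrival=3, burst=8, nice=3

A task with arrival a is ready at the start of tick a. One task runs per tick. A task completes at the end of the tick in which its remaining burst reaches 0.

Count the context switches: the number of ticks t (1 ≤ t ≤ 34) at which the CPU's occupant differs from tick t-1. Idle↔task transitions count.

t=0: ready={D} → run D
t=1: ready={D,F} → run D
t=2: ready={D,E,F} → run D
t=3: ready={D,E,F,H} → run D
t=4: ready={D,E,F,H} → run D
t=5: ready={E,F,G,H} → run G
t=6: ready={E,F,G,H} → run G
t=7: ready={E,F,G,H} → run G
t=8: ready={E,F,G,H} → run G
t=9: ready={E,F,G,H} → run G
t=10: ready={E,F,G,H} → run G
t=11: ready={E,F,G,H} → run G
t=12: ready={E,F,G,H} → run G
t=13: ready={E,F,H} → run F
t=14: ready={E,F,H} → run F
t=15: ready={E,F,H} → run F
t=16: ready={E,H} → run E
t=17: ready={E,H} → run E
t=18: ready={E,H} → run E
t=19: ready={E,H} → run E
t=20: ready={E,H} → run E
t=21: ready={E,H} → run E
t=22: ready={H} → run H
t=23: ready={H} → run H
t=24: ready={H} → run H
t=25: ready={H} → run H
t=26: ready={H} → run H
t=27: ready={H} → run H
t=28: ready={H} → run H
t=29: ready={H} → run H
t=30: (idle)
t=31: (idle)
t=32: (idle)
t=33: (idle)
t=34: (idle)

context switches = 5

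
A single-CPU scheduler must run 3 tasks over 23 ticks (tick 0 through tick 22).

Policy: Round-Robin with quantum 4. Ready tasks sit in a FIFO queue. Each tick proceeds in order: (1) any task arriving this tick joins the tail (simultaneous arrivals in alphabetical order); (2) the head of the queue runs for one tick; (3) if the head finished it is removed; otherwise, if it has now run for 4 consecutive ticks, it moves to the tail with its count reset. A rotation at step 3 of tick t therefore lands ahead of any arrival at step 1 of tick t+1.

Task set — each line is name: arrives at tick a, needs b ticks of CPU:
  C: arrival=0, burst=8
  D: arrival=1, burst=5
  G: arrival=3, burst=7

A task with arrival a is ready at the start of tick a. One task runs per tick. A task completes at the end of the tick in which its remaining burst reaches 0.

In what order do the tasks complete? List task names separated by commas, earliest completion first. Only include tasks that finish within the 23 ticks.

t=0: queue=[C] q_used=0 → run C
t=1: queue=[C,D] q_used=1 → run C
t=2: queue=[C,D] q_used=2 → run C
t=3: queue=[C,D,G] q_used=3 → run C
t=4: queue=[D,G,C] q_used=0 → run D
t=5: queue=[D,G,C] q_used=1 → run D
t=6: queue=[D,G,C] q_used=2 → run D
t=7: queue=[D,G,C] q_used=3 → run D
t=8: queue=[G,C,D] q_used=0 → run G
t=9: queue=[G,C,D] q_used=1 → run G
t=10: queue=[G,C,D] q_used=2 → run G
t=11: queue=[G,C,D] q_used=3 → run G
t=12: queue=[C,D,G] q_used=0 → run C
t=13: queue=[C,D,G] q_used=1 → run C
t=14: queue=[C,D,G] q_used=2 → run C
t=15: queue=[C,D,G] q_used=3 → run C
t=16: queue=[D,G] q_used=0 → run D
t=17: queue=[G] q_used=0 → run G
t=18: queue=[G] q_used=1 → run G
t=19: queue=[G] q_used=2 → run G
t=20: (idle)
t=21: (idle)
t=22: (idle)

completion order = C, D, G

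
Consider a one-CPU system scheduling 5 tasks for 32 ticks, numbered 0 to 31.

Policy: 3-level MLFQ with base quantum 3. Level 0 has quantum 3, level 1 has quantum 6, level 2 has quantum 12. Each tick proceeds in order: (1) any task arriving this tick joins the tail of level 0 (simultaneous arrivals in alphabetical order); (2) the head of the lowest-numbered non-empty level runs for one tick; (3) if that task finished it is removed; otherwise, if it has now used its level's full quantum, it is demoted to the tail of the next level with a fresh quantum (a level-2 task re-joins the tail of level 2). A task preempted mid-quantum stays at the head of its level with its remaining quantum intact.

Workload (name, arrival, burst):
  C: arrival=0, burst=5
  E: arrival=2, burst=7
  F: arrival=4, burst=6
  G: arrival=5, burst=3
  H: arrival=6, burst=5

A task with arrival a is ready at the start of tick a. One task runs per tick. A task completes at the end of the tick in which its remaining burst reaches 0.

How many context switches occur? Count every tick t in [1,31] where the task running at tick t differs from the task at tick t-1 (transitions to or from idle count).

context switches = 9

t=0: L0/L1/L2 = C/-/- → run C
t=1: L0/L1/L2 = C/-/- → run C
t=2: L0/L1/L2 = CE/-/- → run C
t=3: L0/L1/L2 = E/C/- → run E
t=4: L0/L1/L2 = EF/C/- → run E
t=5: L0/L1/L2 = EFG/C/- → run E
t=6: L0/L1/L2 = FGH/CE/- → run F
t=7: L0/L1/L2 = FGH/CE/- → run F
t=8: L0/L1/L2 = FGH/CE/- → run F
t=9: L0/L1/L2 = GH/CEF/- → run G
t=10: L0/L1/L2 = GH/CEF/- → run G
t=11: L0/L1/L2 = GH/CEF/- → run G
t=12: L0/L1/L2 = H/CEF/- → run H
t=13: L0/L1/L2 = H/CEF/- → run H
t=14: L0/L1/L2 = H/CEF/- → run H
t=15: L0/L1/L2 = -/CEFH/- → run C
t=16: L0/L1/L2 = -/CEFH/- → run C
t=17: L0/L1/L2 = -/EFH/- → run E
t=18: L0/L1/L2 = -/EFH/- → run E
t=19: L0/L1/L2 = -/EFH/- → run E
t=20: L0/L1/L2 = -/EFH/- → run E
t=21: L0/L1/L2 = -/FH/- → run F
t=22: L0/L1/L2 = -/FH/- → run F
t=23: L0/L1/L2 = -/FH/- → run F
t=24: L0/L1/L2 = -/H/- → run H
t=25: L0/L1/L2 = -/H/- → run H
t=26: (idle)
t=27: (idle)
t=28: (idle)
t=29: (idle)
t=30: (idle)
t=31: (idle)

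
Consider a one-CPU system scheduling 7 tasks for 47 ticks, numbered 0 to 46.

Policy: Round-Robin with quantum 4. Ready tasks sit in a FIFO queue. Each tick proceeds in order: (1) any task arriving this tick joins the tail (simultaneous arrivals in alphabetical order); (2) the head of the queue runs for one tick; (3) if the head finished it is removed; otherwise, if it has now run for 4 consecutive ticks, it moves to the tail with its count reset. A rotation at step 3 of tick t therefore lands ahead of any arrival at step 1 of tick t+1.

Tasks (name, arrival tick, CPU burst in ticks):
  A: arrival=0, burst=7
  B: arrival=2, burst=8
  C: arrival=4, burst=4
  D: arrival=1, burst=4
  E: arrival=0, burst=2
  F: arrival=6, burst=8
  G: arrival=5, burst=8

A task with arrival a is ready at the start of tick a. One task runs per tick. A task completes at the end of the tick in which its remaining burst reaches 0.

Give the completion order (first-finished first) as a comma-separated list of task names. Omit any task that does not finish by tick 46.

t=0: queue=[A,E] q_used=0 → run A
t=1: queue=[A,E,D] q_used=1 → run A
t=2: queue=[A,E,D,B] q_used=2 → run A
t=3: queue=[A,E,D,B] q_used=3 → run A
t=4: queue=[E,D,B,A,C] q_used=0 → run E
t=5: queue=[E,D,B,A,C,G] q_used=1 → run E
t=6: queue=[D,B,A,C,G,F] q_used=0 → run D
t=7: queue=[D,B,A,C,G,F] q_used=1 → run D
t=8: queue=[D,B,A,C,G,F] q_used=2 → run D
t=9: queue=[D,B,A,C,G,F] q_used=3 → run D
t=10: queue=[B,A,C,G,F] q_used=0 → run B
t=11: queue=[B,A,C,G,F] q_used=1 → run B
t=12: queue=[B,A,C,G,F] q_used=2 → run B
t=13: queue=[B,A,C,G,F] q_used=3 → run B
t=14: queue=[A,C,G,F,B] q_used=0 → run A
t=15: queue=[A,C,G,F,B] q_used=1 → run A
t=16: queue=[A,C,G,F,B] q_used=2 → run A
t=17: queue=[C,G,F,B] q_used=0 → run C
t=18: queue=[C,G,F,B] q_used=1 → run C
t=19: queue=[C,G,F,B] q_used=2 → run C
t=20: queue=[C,G,F,B] q_used=3 → run C
t=21: queue=[G,F,B] q_used=0 → run G
t=22: queue=[G,F,B] q_used=1 → run G
t=23: queue=[G,F,B] q_used=2 → run G
t=24: queue=[G,F,B] q_used=3 → run G
t=25: queue=[F,B,G] q_used=0 → run F
t=26: queue=[F,B,G] q_used=1 → run F
t=27: queue=[F,B,G] q_used=2 → run F
t=28: queue=[F,B,G] q_used=3 → run F
t=29: queue=[B,G,F] q_used=0 → run B
t=30: queue=[B,G,F] q_used=1 → run B
t=31: queue=[B,G,F] q_used=2 → run B
t=32: queue=[B,G,F] q_used=3 → run B
t=33: queue=[G,F] q_used=0 → run G
t=34: queue=[G,F] q_used=1 → run G
t=35: queue=[G,F] q_used=2 → run G
t=36: queue=[G,F] q_used=3 → run G
t=37: queue=[F] q_used=0 → run F
t=38: queue=[F] q_used=1 → run F
t=39: queue=[F] q_used=2 → run F
t=40: queue=[F] q_used=3 → run F
t=41: (idle)
t=42: (idle)
t=43: (idle)
t=44: (idle)
t=45: (idle)
t=46: (idle)

completion order = E, D, A, C, B, G, F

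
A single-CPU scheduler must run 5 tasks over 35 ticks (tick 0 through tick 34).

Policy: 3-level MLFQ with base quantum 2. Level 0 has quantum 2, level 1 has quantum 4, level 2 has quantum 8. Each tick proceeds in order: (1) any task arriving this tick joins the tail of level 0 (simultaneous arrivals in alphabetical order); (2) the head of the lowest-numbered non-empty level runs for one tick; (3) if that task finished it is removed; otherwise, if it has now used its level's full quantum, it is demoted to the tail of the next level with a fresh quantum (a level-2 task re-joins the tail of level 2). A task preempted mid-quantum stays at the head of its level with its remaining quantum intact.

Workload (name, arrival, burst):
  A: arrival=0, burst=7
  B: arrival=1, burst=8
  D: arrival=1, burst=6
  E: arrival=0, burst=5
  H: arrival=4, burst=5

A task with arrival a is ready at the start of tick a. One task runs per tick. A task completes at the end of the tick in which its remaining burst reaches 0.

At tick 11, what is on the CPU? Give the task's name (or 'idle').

running at tick 11 = A

t=0: L0/L1/L2 = AE/-/- → run A
t=1: L0/L1/L2 = AEBD/-/- → run A
t=2: L0/L1/L2 = EBD/A/- → run E
t=3: L0/L1/L2 = EBD/A/- → run E
t=4: L0/L1/L2 = BDH/AE/- → run B
t=5: L0/L1/L2 = BDH/AE/- → run B
t=6: L0/L1/L2 = DH/AEB/- → run D
t=7: L0/L1/L2 = DH/AEB/- → run D
t=8: L0/L1/L2 = H/AEBD/- → run H
t=9: L0/L1/L2 = H/AEBD/- → run H
t=10: L0/L1/L2 = -/AEBDH/- → run A
t=11: L0/L1/L2 = -/AEBDH/- → run A
t=12: L0/L1/L2 = -/AEBDH/- → run A
t=13: L0/L1/L2 = -/AEBDH/- → run A
t=14: L0/L1/L2 = -/EBDH/A → run E
t=15: L0/L1/L2 = -/EBDH/A → run E
t=16: L0/L1/L2 = -/EBDH/A → run E
t=17: L0/L1/L2 = -/BDH/A → run B
t=18: L0/L1/L2 = -/BDH/A → run B
t=19: L0/L1/L2 = -/BDH/A → run B
t=20: L0/L1/L2 = -/BDH/A → run B
t=21: L0/L1/L2 = -/DH/AB → run D
t=22: L0/L1/L2 = -/DH/AB → run D
t=23: L0/L1/L2 = -/DH/AB → run D
t=24: L0/L1/L2 = -/DH/AB → run D
t=25: L0/L1/L2 = -/H/AB → run H
t=26: L0/L1/L2 = -/H/AB → run H
t=27: L0/L1/L2 = -/H/AB → run H
t=28: L0/L1/L2 = -/-/AB → run A
t=29: L0/L1/L2 = -/-/B → run B
t=30: L0/L1/L2 = -/-/B → run B
t=31: (idle)
t=32: (idle)
t=33: (idle)
t=34: (idle)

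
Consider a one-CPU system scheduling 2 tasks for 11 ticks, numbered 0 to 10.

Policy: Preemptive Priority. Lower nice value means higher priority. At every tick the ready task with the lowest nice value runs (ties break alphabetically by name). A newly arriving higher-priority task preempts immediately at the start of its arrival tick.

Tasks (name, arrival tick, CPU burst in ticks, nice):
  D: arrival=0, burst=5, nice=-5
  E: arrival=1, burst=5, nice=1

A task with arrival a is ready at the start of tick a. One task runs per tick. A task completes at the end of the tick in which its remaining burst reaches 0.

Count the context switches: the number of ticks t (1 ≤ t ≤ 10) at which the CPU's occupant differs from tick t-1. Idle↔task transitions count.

t=0: ready={D} → run D
t=1: ready={D,E} → run D
t=2: ready={D,E} → run D
t=3: ready={D,E} → run D
t=4: ready={D,E} → run D
t=5: ready={E} → run E
t=6: ready={E} → run E
t=7: ready={E} → run E
t=8: ready={E} → run E
t=9: ready={E} → run E
t=10: (idle)

context switches = 2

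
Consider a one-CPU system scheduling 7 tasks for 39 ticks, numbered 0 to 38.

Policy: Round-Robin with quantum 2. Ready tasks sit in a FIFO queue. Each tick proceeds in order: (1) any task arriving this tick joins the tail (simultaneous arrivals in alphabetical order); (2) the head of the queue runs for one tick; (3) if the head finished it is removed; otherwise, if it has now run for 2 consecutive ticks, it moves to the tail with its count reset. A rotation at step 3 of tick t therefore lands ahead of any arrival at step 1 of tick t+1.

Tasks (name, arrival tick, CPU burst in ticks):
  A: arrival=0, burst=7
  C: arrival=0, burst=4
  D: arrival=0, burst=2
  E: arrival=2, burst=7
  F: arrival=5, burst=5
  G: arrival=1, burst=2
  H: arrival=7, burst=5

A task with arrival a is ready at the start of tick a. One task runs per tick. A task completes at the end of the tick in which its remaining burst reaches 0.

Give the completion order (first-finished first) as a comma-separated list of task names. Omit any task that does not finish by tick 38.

completion order = D, G, C, A, F, H, E

t=0: queue=[A,C,D] q_used=0 → run A
t=1: queue=[A,C,D,G] q_used=1 → run A
t=2: queue=[C,D,G,A,E] q_used=0 → run C
t=3: queue=[C,D,G,A,E] q_used=1 → run C
t=4: queue=[D,G,A,E,C] q_used=0 → run D
t=5: queue=[D,G,A,E,C,F] q_used=1 → run D
t=6: queue=[G,A,E,C,F] q_used=0 → run G
t=7: queue=[G,A,E,C,F,H] q_used=1 → run G
t=8: queue=[A,E,C,F,H] q_used=0 → run A
t=9: queue=[A,E,C,F,H] q_used=1 → run A
t=10: queue=[E,C,F,H,A] q_used=0 → run E
t=11: queue=[E,C,F,H,A] q_used=1 → run E
t=12: queue=[C,F,H,A,E] q_used=0 → run C
t=13: queue=[C,F,H,A,E] q_used=1 → run C
t=14: queue=[F,H,A,E] q_used=0 → run F
t=15: queue=[F,H,A,E] q_used=1 → run F
t=16: queue=[H,A,E,F] q_used=0 → run H
t=17: queue=[H,A,E,F] q_used=1 → run H
t=18: queue=[A,E,F,H] q_used=0 → run A
t=19: queue=[A,E,F,H] q_used=1 → run A
t=20: queue=[E,F,H,A] q_used=0 → run E
t=21: queue=[E,F,H,A] q_used=1 → run E
t=22: queue=[F,H,A,E] q_used=0 → run F
t=23: queue=[F,H,A,E] q_used=1 → run F
t=24: queue=[H,A,E,F] q_used=0 → run H
t=25: queue=[H,A,E,F] q_used=1 → run H
t=26: queue=[A,E,F,H] q_used=0 → run A
t=27: queue=[E,F,H] q_used=0 → run E
t=28: queue=[E,F,H] q_used=1 → run E
t=29: queue=[F,H,E] q_used=0 → run F
t=30: queue=[H,E] q_used=0 → run H
t=31: queue=[E] q_used=0 → run E
t=32: (idle)
t=33: (idle)
t=34: (idle)
t=35: (idle)
t=36: (idle)
t=37: (idle)
t=38: (idle)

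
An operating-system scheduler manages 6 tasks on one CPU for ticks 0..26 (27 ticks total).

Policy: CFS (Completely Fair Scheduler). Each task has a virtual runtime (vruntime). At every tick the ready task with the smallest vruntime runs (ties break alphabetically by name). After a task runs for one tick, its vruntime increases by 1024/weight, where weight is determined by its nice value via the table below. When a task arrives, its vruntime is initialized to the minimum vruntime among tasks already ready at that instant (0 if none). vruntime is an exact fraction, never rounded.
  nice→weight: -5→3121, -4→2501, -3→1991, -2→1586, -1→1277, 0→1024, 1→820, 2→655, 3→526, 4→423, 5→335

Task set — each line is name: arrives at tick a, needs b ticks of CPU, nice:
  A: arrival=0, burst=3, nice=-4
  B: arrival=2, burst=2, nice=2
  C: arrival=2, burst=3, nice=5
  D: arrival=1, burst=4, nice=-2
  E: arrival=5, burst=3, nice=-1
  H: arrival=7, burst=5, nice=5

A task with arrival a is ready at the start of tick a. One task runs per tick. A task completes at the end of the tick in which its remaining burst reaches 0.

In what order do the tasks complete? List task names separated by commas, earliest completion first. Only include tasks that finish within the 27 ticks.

completion order = A, B, D, E, C, H

t=0: vr[A=0] → run A
t=1: vr[A=1024/2501 D=1024/2501] → run A
t=2: vr[A=2048/2501 B=1024/2501 C=1024/2501 D=1024/2501] → run B
t=3: vr[A=2048/2501 B=3231744/1638155 C=1024/2501 D=1024/2501] → run C
t=4: vr[A=2048/2501 B=3231744/1638155 C=2904064/837835 D=1024/2501] → run D
t=5: vr[A=2048/2501 B=3231744/1638155 C=2904064/837835 D=34304/32513 E=2048/2501] → run A
t=6: vr[B=3231744/1638155 C=2904064/837835 D=34304/32513 E=2048/2501] → run E
t=7: vr[B=3231744/1638155 C=2904064/837835 D=34304/32513 E=5176320/3193777 H=34304/32513] → run D
t=8: vr[B=3231744/1638155 C=2904064/837835 D=55296/32513 E=5176320/3193777 H=34304/32513] → run H
t=9: vr[B=3231744/1638155 C=2904064/837835 D=55296/32513 E=5176320/3193777 H=44785152/10891855] → run E
t=10: vr[B=3231744/1638155 C=2904064/837835 D=55296/32513 E=7737344/3193777 H=44785152/10891855] → run D
t=11: vr[B=3231744/1638155 C=2904064/837835 D=76288/32513 E=7737344/3193777 H=44785152/10891855] → run B
t=12: vr[C=2904064/837835 D=76288/32513 E=7737344/3193777 H=44785152/10891855] → run D
t=13: vr[C=2904064/837835 E=7737344/3193777 H=44785152/10891855] → run E
t=14: vr[C=2904064/837835 H=44785152/10891855] → run C
t=15: vr[C=5465088/837835 H=44785152/10891855] → run H
t=16: vr[C=5465088/837835 H=78078464/10891855] → run C
t=17: vr[H=78078464/10891855] → run H
t=18: vr[H=111371776/10891855] → run H
t=19: vr[H=144665088/10891855] → run H
t=20: (idle)
t=21: (idle)
t=22: (idle)
t=23: (idle)
t=24: (idle)
t=25: (idle)
t=26: (idle)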